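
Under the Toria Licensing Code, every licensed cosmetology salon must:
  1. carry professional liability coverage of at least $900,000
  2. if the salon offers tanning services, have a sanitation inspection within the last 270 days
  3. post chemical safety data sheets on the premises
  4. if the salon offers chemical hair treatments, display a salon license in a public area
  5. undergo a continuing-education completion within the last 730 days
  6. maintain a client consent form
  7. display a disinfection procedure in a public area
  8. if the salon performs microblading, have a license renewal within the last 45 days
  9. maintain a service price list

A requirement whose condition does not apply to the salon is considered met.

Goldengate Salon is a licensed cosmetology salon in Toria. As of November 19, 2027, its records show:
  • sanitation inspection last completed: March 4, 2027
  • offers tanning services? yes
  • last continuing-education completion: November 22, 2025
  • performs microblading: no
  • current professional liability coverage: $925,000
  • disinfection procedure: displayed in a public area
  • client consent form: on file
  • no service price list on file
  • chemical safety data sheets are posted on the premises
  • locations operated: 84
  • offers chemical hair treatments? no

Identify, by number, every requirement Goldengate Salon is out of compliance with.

1. professional liability coverage $925,000 ≥ $900,000 → met
2. condition 'offers tanning services' holds; sanitation inspection 260 days ago vs limit 270 → met
3. chemical safety data sheets present → met
4. condition 'offers chemical hair treatments' does not hold → requirement n/a → met
5. continuing-education completion 727 days ago vs limit 730 → met
6. client consent form present → met
7. disinfection procedure present → met
8. condition 'performs microblading' does not hold → requirement n/a → met
9. service price list absent → not met
Not met: 9

9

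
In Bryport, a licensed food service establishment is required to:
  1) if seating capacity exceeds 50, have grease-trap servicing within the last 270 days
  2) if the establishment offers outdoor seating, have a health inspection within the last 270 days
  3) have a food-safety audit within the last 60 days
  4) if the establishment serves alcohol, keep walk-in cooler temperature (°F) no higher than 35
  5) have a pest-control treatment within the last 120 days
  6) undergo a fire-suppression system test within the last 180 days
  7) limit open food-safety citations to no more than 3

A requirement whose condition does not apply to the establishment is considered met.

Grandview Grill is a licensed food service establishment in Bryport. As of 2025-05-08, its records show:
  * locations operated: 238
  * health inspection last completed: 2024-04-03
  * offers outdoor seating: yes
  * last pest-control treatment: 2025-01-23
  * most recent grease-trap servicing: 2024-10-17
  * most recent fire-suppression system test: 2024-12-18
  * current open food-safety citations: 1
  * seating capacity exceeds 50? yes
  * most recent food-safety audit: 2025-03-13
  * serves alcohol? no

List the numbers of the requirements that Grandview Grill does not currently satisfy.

2

1. condition 'seating capacity exceeds 50' holds; grease-trap servicing 203 days ago vs limit 270 → met
2. condition 'offers outdoor seating' holds; health inspection 400 days ago vs limit 270 → not met
3. food-safety audit 56 days ago vs limit 60 → met
4. condition 'serves alcohol' does not hold → requirement n/a → met
5. pest-control treatment 105 days ago vs limit 120 → met
6. fire-suppression system test 141 days ago vs limit 180 → met
7. open food-safety citations 1 ≤ 3 → met
Not met: 2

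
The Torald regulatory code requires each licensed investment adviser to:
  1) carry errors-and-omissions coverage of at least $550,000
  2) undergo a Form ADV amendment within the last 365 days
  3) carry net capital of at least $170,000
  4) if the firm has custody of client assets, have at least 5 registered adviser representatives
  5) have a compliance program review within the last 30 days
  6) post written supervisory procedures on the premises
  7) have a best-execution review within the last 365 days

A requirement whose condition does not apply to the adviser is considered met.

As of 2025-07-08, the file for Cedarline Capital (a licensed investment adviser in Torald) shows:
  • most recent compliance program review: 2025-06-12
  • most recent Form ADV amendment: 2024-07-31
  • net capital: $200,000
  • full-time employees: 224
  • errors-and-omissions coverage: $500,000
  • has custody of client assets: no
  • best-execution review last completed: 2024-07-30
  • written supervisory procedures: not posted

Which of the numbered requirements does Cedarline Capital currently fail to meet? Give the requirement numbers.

1, 6

1. errors-and-omissions coverage $500,000 < $550,000 → not met
2. Form ADV amendment 342 days ago vs limit 365 → met
3. net capital $200,000 ≥ $170,000 → met
4. condition 'has custody of client assets' does not hold → requirement n/a → met
5. compliance program review 26 days ago vs limit 30 → met
6. written supervisory procedures absent → not met
7. best-execution review 343 days ago vs limit 365 → met
Not met: 1, 6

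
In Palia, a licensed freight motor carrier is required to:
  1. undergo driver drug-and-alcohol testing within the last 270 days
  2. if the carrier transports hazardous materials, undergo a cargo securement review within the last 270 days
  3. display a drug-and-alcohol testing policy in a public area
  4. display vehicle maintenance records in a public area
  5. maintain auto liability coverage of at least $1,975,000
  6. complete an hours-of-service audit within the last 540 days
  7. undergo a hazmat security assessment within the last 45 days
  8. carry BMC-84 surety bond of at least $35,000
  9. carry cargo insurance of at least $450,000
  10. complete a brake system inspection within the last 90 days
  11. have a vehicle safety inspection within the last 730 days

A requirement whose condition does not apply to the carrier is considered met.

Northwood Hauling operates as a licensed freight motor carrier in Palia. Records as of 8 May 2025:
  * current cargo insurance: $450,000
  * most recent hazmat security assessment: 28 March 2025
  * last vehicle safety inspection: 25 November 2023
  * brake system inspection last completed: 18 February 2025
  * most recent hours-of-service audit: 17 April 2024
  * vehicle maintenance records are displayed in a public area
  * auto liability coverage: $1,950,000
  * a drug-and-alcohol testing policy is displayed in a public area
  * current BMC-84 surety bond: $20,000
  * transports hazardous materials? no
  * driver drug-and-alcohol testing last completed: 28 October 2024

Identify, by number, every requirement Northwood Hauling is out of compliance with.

5, 8

1. driver drug-and-alcohol testing 192 days ago vs limit 270 → met
2. condition 'transports hazardous materials' does not hold → requirement n/a → met
3. drug-and-alcohol testing policy present → met
4. vehicle maintenance records present → met
5. auto liability coverage $1,950,000 < $1,975,000 → not met
6. hours-of-service audit 386 days ago vs limit 540 → met
7. hazmat security assessment 41 days ago vs limit 45 → met
8. BMC-84 surety bond $20,000 < $35,000 → not met
9. cargo insurance $450,000 ≥ $450,000 → met
10. brake system inspection 79 days ago vs limit 90 → met
11. vehicle safety inspection 530 days ago vs limit 730 → met
Not met: 5, 8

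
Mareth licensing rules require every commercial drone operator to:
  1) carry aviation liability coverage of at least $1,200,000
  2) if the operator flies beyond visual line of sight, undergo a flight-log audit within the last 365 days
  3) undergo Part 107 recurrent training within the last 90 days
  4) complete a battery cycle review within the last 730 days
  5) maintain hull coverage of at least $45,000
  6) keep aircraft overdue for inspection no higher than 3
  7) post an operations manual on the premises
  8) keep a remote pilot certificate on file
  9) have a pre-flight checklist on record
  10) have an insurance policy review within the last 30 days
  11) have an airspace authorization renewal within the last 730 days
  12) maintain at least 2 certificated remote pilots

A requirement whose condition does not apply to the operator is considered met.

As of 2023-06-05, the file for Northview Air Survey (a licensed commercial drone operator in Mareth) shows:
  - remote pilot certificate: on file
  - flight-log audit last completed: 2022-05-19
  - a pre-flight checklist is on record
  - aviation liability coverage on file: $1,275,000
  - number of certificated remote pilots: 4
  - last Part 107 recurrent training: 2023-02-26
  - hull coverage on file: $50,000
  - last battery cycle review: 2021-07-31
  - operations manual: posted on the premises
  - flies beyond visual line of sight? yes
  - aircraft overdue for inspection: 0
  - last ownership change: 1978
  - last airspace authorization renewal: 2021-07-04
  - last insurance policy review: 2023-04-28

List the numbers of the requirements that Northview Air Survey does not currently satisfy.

2, 3, 10

1. aviation liability coverage $1,275,000 ≥ $1,200,000 → met
2. condition 'flies beyond visual line of sight' holds; flight-log audit 382 days ago vs limit 365 → not met
3. Part 107 recurrent training 99 days ago vs limit 90 → not met
4. battery cycle review 674 days ago vs limit 730 → met
5. hull coverage $50,000 ≥ $45,000 → met
6. aircraft overdue for inspection 0 ≤ 3 → met
7. operations manual present → met
8. remote pilot certificate present → met
9. pre-flight checklist present → met
10. insurance policy review 38 days ago vs limit 30 → not met
11. airspace authorization renewal 701 days ago vs limit 730 → met
12. certificated remote pilots 4 ≥ 2 → met
Not met: 2, 3, 10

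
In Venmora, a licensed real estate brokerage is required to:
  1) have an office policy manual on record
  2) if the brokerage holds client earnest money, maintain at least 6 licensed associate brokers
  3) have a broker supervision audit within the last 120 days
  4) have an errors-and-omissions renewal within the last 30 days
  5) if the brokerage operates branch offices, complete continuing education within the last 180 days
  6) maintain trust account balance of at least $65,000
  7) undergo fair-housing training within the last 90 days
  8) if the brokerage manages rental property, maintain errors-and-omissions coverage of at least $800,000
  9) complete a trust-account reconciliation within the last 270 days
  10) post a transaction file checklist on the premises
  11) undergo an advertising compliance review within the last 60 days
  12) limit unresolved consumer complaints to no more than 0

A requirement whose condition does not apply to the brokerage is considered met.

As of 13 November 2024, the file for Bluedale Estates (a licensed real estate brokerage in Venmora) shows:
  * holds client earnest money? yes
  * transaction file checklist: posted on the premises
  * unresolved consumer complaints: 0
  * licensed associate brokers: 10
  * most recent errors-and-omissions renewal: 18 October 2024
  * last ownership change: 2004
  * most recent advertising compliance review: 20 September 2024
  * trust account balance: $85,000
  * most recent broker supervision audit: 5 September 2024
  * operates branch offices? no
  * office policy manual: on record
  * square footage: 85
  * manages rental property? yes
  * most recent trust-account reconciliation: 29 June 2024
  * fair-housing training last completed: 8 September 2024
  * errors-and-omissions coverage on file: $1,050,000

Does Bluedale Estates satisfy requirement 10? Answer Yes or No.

10. transaction file checklist present → met

Yes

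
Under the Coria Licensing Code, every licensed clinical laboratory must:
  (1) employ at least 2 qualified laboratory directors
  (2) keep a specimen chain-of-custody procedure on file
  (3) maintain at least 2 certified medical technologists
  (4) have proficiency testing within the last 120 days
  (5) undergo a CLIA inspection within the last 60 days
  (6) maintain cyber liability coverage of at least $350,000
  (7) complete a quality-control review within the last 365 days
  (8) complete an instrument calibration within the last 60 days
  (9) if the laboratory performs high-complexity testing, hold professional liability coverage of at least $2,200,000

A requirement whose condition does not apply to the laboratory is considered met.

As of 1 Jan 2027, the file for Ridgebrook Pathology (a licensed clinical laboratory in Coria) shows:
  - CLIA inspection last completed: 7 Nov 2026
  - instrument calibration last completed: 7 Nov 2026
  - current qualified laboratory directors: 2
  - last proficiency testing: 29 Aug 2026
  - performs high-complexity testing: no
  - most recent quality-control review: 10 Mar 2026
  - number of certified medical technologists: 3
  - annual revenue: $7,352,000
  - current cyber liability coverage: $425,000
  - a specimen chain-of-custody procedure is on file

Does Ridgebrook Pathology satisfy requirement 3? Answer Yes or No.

3. certified medical technologists 3 ≥ 2 → met

Yes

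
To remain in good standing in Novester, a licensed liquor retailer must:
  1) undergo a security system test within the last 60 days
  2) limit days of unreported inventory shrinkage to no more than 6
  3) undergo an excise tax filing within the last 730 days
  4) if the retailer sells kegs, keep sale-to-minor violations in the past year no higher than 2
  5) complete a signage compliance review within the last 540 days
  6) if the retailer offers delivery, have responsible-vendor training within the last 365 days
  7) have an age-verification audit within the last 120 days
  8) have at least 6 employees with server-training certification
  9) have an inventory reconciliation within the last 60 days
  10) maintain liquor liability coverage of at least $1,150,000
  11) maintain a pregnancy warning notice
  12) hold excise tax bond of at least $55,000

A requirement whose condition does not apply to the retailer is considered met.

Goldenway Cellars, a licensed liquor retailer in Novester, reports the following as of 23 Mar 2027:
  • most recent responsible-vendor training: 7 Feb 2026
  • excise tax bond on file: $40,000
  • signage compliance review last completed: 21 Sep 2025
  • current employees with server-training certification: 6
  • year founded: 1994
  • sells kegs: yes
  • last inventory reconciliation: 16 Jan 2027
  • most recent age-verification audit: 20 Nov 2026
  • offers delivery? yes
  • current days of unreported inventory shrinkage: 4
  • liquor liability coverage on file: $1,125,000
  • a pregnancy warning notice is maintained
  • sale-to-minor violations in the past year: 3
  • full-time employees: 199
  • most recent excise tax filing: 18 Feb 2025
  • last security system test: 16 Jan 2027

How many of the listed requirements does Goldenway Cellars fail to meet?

1. security system test 66 days ago vs limit 60 → not met
2. days of unreported inventory shrinkage 4 ≤ 6 → met
3. excise tax filing 763 days ago vs limit 730 → not met
4. condition 'sells kegs' holds; sale-to-minor violations in the past year 3 > 2 → not met
5. signage compliance review 548 days ago vs limit 540 → not met
6. condition 'offers delivery' holds; responsible-vendor training 409 days ago vs limit 365 → not met
7. age-verification audit 123 days ago vs limit 120 → not met
8. employees with server-training certification 6 ≥ 6 → met
9. inventory reconciliation 66 days ago vs limit 60 → not met
10. liquor liability coverage $1,125,000 < $1,150,000 → not met
11. pregnancy warning notice present → met
12. excise tax bond $40,000 < $55,000 → not met
Not met: 9 of 12

9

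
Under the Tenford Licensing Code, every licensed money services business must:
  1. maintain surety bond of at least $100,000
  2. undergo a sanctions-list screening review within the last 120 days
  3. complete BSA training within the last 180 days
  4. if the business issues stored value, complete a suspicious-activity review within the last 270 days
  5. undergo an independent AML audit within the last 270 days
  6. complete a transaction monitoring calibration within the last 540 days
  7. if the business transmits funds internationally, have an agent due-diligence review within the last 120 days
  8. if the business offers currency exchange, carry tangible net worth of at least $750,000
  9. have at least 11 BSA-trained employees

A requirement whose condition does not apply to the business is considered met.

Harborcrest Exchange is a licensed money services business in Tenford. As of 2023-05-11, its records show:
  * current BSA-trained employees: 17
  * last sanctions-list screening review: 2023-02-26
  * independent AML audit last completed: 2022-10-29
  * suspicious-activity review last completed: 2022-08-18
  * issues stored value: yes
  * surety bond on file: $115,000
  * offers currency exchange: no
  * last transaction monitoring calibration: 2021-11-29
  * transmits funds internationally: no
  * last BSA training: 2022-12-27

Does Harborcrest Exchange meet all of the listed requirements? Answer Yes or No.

Yes

1. surety bond $115,000 ≥ $100,000 → met
2. sanctions-list screening review 74 days ago vs limit 120 → met
3. BSA training 135 days ago vs limit 180 → met
4. condition 'issues stored value' holds; suspicious-activity review 266 days ago vs limit 270 → met
5. independent AML audit 194 days ago vs limit 270 → met
6. transaction monitoring calibration 528 days ago vs limit 540 → met
7. condition 'transmits funds internationally' does not hold → requirement n/a → met
8. condition 'offers currency exchange' does not hold → requirement n/a → met
9. BSA-trained employees 17 ≥ 11 → met
All met.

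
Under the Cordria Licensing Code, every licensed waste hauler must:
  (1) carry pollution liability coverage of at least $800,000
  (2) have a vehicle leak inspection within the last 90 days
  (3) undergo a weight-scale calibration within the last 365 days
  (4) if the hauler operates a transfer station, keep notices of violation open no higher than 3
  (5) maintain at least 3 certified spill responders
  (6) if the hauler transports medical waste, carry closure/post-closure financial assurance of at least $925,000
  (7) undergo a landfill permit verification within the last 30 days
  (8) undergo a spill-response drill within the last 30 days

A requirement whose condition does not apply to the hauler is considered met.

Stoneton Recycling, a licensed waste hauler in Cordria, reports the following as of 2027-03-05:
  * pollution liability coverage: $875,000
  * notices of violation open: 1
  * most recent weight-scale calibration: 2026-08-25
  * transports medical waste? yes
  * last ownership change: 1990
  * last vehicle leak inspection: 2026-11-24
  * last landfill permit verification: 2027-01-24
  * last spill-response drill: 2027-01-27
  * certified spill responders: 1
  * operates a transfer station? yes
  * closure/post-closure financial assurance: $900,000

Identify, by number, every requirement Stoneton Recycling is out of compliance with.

1. pollution liability coverage $875,000 ≥ $800,000 → met
2. vehicle leak inspection 101 days ago vs limit 90 → not met
3. weight-scale calibration 192 days ago vs limit 365 → met
4. condition 'operates a transfer station' holds; notices of violation open 1 ≤ 3 → met
5. certified spill responders 1 < 3 → not met
6. condition 'transports medical waste' holds; closure/post-closure financial assurance $900,000 < $925,000 → not met
7. landfill permit verification 40 days ago vs limit 30 → not met
8. spill-response drill 37 days ago vs limit 30 → not met
Not met: 2, 5, 6, 7, 8

2, 5, 6, 7, 8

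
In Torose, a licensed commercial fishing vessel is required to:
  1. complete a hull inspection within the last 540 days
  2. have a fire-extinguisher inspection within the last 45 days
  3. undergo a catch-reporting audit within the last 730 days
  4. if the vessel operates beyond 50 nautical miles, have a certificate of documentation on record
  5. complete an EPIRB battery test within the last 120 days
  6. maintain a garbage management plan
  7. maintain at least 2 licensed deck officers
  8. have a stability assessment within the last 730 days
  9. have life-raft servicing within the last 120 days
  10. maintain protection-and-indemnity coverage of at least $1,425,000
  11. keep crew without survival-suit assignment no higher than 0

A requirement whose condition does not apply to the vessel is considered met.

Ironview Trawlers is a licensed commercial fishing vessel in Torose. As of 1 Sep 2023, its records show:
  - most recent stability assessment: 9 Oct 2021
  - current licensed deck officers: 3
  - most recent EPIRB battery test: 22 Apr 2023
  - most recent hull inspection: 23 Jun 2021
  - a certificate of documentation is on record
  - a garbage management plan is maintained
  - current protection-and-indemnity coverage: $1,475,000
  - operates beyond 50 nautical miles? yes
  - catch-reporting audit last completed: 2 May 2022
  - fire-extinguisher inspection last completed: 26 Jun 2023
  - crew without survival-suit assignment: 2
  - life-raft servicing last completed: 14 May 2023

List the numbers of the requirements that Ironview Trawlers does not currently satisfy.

1. hull inspection 800 days ago vs limit 540 → not met
2. fire-extinguisher inspection 67 days ago vs limit 45 → not met
3. catch-reporting audit 487 days ago vs limit 730 → met
4. condition 'operates beyond 50 nautical miles' holds; certificate of documentation present → met
5. EPIRB battery test 132 days ago vs limit 120 → not met
6. garbage management plan present → met
7. licensed deck officers 3 ≥ 2 → met
8. stability assessment 692 days ago vs limit 730 → met
9. life-raft servicing 110 days ago vs limit 120 → met
10. protection-and-indemnity coverage $1,475,000 ≥ $1,425,000 → met
11. crew without survival-suit assignment 2 > 0 → not met
Not met: 1, 2, 5, 11

1, 2, 5, 11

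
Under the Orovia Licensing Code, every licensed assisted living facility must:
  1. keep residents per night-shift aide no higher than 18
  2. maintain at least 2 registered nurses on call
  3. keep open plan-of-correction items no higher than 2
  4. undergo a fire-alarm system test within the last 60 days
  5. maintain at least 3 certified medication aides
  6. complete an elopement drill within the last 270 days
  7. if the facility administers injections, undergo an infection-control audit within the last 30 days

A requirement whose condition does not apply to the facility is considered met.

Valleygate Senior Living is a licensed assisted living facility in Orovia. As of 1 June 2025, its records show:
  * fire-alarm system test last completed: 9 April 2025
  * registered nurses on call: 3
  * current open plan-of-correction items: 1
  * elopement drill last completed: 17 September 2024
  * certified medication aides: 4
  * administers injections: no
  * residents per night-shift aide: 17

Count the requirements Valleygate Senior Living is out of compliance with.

0

1. residents per night-shift aide 17 ≤ 18 → met
2. registered nurses on call 3 ≥ 2 → met
3. open plan-of-correction items 1 ≤ 2 → met
4. fire-alarm system test 53 days ago vs limit 60 → met
5. certified medication aides 4 ≥ 3 → met
6. elopement drill 257 days ago vs limit 270 → met
7. condition 'administers injections' does not hold → requirement n/a → met
Not met: 0 of 7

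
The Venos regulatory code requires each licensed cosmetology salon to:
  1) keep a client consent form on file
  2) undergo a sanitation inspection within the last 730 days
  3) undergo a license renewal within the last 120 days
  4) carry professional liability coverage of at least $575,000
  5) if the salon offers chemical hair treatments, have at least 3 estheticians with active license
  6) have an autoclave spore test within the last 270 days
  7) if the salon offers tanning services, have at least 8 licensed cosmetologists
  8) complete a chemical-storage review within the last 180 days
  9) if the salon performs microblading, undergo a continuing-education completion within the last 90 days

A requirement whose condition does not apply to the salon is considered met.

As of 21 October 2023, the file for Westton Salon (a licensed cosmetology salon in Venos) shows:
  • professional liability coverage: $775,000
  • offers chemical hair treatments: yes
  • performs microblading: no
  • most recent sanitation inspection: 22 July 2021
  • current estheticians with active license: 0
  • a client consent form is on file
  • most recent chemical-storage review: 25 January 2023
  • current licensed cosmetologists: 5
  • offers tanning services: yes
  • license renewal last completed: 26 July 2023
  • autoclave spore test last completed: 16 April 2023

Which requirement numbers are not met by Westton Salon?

2, 5, 7, 8

1. client consent form present → met
2. sanitation inspection 821 days ago vs limit 730 → not met
3. license renewal 87 days ago vs limit 120 → met
4. professional liability coverage $775,000 ≥ $575,000 → met
5. condition 'offers chemical hair treatments' holds; estheticians with active license 0 < 3 → not met
6. autoclave spore test 188 days ago vs limit 270 → met
7. condition 'offers tanning services' holds; licensed cosmetologists 5 < 8 → not met
8. chemical-storage review 269 days ago vs limit 180 → not met
9. condition 'performs microblading' does not hold → requirement n/a → met
Not met: 2, 5, 7, 8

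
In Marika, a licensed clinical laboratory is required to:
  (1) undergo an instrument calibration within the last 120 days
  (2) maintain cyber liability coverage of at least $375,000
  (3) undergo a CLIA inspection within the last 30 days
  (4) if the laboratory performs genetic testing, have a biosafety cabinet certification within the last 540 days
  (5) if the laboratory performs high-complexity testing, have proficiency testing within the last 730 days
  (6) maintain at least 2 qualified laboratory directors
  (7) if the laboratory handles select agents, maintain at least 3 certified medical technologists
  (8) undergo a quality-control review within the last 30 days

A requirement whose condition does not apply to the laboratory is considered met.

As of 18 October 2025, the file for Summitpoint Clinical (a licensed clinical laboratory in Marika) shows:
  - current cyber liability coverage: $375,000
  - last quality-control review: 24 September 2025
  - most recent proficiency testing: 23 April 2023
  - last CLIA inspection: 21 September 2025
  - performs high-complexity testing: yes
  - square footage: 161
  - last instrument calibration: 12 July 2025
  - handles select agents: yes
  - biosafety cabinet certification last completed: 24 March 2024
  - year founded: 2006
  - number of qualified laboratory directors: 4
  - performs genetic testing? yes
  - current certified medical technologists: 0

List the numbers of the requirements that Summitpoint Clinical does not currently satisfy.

1. instrument calibration 98 days ago vs limit 120 → met
2. cyber liability coverage $375,000 ≥ $375,000 → met
3. CLIA inspection 27 days ago vs limit 30 → met
4. condition 'performs genetic testing' holds; biosafety cabinet certification 573 days ago vs limit 540 → not met
5. condition 'performs high-complexity testing' holds; proficiency testing 909 days ago vs limit 730 → not met
6. qualified laboratory directors 4 ≥ 2 → met
7. condition 'handles select agents' holds; certified medical technologists 0 < 3 → not met
8. quality-control review 24 days ago vs limit 30 → met
Not met: 4, 5, 7

4, 5, 7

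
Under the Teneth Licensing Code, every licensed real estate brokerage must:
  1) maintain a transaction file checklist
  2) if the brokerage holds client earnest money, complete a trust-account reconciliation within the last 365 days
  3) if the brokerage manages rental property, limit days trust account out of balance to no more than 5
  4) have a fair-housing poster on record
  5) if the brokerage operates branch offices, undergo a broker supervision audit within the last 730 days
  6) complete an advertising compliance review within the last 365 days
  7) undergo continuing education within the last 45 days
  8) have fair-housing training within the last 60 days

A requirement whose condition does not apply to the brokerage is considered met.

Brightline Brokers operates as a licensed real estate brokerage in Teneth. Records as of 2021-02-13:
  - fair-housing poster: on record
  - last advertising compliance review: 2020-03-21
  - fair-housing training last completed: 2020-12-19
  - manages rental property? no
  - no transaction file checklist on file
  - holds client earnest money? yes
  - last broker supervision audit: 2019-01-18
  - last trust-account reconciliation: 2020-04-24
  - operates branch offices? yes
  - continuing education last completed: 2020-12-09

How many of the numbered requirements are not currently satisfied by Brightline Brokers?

1. transaction file checklist absent → not met
2. condition 'holds client earnest money' holds; trust-account reconciliation 295 days ago vs limit 365 → met
3. condition 'manages rental property' does not hold → requirement n/a → met
4. fair-housing poster present → met
5. condition 'operates branch offices' holds; broker supervision audit 757 days ago vs limit 730 → not met
6. advertising compliance review 329 days ago vs limit 365 → met
7. continuing education 66 days ago vs limit 45 → not met
8. fair-housing training 56 days ago vs limit 60 → met
Not met: 3 of 8

3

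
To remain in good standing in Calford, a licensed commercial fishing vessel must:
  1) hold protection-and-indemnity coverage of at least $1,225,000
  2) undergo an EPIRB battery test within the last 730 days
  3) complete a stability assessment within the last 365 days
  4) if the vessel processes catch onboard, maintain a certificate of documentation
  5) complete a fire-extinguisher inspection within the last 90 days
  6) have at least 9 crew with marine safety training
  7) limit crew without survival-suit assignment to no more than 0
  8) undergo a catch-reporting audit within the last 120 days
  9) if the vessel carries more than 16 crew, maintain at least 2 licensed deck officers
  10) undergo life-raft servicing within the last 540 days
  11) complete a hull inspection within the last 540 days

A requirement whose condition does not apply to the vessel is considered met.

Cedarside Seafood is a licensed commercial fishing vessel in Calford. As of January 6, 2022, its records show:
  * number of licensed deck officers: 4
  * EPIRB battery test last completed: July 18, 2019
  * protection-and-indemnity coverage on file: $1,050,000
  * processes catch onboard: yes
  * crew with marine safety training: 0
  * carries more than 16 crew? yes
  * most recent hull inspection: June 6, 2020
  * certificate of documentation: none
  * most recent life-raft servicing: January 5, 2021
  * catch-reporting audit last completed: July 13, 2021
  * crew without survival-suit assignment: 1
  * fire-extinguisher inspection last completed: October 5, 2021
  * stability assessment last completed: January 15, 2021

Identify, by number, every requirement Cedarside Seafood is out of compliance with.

1, 2, 4, 5, 6, 7, 8, 11

1. protection-and-indemnity coverage $1,050,000 < $1,225,000 → not met
2. EPIRB battery test 903 days ago vs limit 730 → not met
3. stability assessment 356 days ago vs limit 365 → met
4. condition 'processes catch onboard' holds; certificate of documentation absent → not met
5. fire-extinguisher inspection 93 days ago vs limit 90 → not met
6. crew with marine safety training 0 < 9 → not met
7. crew without survival-suit assignment 1 > 0 → not met
8. catch-reporting audit 177 days ago vs limit 120 → not met
9. condition 'carries more than 16 crew' holds; licensed deck officers 4 ≥ 2 → met
10. life-raft servicing 366 days ago vs limit 540 → met
11. hull inspection 579 days ago vs limit 540 → not met
Not met: 1, 2, 4, 5, 6, 7, 8, 11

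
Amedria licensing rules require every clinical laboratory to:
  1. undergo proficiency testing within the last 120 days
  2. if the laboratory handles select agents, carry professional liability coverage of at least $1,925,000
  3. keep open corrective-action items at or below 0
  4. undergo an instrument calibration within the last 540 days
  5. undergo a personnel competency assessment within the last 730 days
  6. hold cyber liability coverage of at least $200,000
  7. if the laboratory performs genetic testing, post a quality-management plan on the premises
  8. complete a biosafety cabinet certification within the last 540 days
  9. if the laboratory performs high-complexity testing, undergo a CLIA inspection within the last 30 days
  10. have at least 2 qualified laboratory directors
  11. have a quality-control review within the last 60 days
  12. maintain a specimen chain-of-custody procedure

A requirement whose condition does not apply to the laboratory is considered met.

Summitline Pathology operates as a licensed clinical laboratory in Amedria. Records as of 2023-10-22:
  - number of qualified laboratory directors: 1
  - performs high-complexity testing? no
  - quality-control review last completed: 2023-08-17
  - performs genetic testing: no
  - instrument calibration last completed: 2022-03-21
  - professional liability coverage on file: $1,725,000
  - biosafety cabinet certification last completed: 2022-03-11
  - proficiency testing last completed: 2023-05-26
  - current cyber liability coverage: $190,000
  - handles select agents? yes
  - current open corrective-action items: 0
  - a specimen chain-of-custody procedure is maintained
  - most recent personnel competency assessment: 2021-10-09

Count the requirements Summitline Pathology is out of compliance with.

8

1. proficiency testing 149 days ago vs limit 120 → not met
2. condition 'handles select agents' holds; professional liability coverage $1,725,000 < $1,925,000 → not met
3. open corrective-action items 0 ≤ 0 → met
4. instrument calibration 580 days ago vs limit 540 → not met
5. personnel competency assessment 743 days ago vs limit 730 → not met
6. cyber liability coverage $190,000 < $200,000 → not met
7. condition 'performs genetic testing' does not hold → requirement n/a → met
8. biosafety cabinet certification 590 days ago vs limit 540 → not met
9. condition 'performs high-complexity testing' does not hold → requirement n/a → met
10. qualified laboratory directors 1 < 2 → not met
11. quality-control review 66 days ago vs limit 60 → not met
12. specimen chain-of-custody procedure present → met
Not met: 8 of 12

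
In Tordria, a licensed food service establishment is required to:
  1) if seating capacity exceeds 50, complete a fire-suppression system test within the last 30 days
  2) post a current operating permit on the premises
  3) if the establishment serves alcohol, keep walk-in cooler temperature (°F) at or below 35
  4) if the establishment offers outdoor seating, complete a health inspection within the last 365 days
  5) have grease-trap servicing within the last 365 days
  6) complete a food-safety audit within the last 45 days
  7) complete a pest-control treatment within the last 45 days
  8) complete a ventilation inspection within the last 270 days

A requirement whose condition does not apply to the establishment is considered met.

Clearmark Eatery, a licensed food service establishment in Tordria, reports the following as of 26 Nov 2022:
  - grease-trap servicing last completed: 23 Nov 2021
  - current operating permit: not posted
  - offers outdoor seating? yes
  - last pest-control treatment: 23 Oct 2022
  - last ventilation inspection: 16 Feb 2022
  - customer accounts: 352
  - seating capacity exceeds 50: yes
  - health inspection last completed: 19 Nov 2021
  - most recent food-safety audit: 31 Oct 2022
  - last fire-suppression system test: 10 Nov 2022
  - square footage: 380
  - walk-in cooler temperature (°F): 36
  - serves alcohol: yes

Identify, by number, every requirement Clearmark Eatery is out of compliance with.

2, 3, 4, 5, 8

1. condition 'seating capacity exceeds 50' holds; fire-suppression system test 16 days ago vs limit 30 → met
2. current operating permit absent → not met
3. condition 'serves alcohol' holds; walk-in cooler temperature (°F) 36 > 35 → not met
4. condition 'offers outdoor seating' holds; health inspection 372 days ago vs limit 365 → not met
5. grease-trap servicing 368 days ago vs limit 365 → not met
6. food-safety audit 26 days ago vs limit 45 → met
7. pest-control treatment 34 days ago vs limit 45 → met
8. ventilation inspection 283 days ago vs limit 270 → not met
Not met: 2, 3, 4, 5, 8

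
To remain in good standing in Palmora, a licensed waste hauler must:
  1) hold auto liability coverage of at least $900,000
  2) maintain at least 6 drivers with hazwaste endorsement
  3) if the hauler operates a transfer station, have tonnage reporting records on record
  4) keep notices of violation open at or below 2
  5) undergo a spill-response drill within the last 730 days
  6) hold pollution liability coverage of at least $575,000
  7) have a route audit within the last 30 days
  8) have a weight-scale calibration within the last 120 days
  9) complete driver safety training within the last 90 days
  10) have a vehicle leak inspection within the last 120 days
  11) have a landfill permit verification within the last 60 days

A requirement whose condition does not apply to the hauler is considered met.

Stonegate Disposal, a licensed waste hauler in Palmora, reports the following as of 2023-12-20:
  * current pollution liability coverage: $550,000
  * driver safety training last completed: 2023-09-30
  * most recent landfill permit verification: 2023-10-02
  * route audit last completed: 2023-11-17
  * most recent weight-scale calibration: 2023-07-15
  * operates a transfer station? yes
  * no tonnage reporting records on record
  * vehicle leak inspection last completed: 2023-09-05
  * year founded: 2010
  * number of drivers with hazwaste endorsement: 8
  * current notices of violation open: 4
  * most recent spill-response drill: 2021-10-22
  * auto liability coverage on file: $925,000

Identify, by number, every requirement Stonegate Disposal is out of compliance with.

1. auto liability coverage $925,000 ≥ $900,000 → met
2. drivers with hazwaste endorsement 8 ≥ 6 → met
3. condition 'operates a transfer station' holds; tonnage reporting records absent → not met
4. notices of violation open 4 > 2 → not met
5. spill-response drill 789 days ago vs limit 730 → not met
6. pollution liability coverage $550,000 < $575,000 → not met
7. route audit 33 days ago vs limit 30 → not met
8. weight-scale calibration 158 days ago vs limit 120 → not met
9. driver safety training 81 days ago vs limit 90 → met
10. vehicle leak inspection 106 days ago vs limit 120 → met
11. landfill permit verification 79 days ago vs limit 60 → not met
Not met: 3, 4, 5, 6, 7, 8, 11

3, 4, 5, 6, 7, 8, 11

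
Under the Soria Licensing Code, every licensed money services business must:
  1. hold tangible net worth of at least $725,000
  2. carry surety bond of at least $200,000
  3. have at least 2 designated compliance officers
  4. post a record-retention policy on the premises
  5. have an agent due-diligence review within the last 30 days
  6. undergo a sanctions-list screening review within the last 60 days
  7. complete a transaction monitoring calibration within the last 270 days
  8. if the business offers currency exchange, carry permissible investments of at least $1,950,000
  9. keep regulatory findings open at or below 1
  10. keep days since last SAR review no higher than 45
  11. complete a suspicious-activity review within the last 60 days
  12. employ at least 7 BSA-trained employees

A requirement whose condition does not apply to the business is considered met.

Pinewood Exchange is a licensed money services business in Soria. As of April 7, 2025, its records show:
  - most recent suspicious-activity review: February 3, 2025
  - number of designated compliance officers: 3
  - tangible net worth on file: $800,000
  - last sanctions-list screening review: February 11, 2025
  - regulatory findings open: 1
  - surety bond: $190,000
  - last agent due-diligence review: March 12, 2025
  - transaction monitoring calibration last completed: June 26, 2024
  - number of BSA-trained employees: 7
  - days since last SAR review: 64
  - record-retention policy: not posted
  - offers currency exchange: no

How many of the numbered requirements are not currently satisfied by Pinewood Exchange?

5

1. tangible net worth $800,000 ≥ $725,000 → met
2. surety bond $190,000 < $200,000 → not met
3. designated compliance officers 3 ≥ 2 → met
4. record-retention policy absent → not met
5. agent due-diligence review 26 days ago vs limit 30 → met
6. sanctions-list screening review 55 days ago vs limit 60 → met
7. transaction monitoring calibration 285 days ago vs limit 270 → not met
8. condition 'offers currency exchange' does not hold → requirement n/a → met
9. regulatory findings open 1 ≤ 1 → met
10. days since last SAR review 64 > 45 → not met
11. suspicious-activity review 63 days ago vs limit 60 → not met
12. BSA-trained employees 7 ≥ 7 → met
Not met: 5 of 12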